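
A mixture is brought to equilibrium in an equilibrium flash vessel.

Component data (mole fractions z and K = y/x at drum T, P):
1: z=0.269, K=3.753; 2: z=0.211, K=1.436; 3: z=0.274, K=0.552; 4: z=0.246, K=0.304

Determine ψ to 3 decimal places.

Rachford–Rice: g(ψ) = Σ zᵢ(Kᵢ−1)/(1+ψ(Kᵢ−1)) = 0.
Feasibility: ΣzᵢKᵢ = 1.539, Σzᵢ/Kᵢ = 1.524 — both > 1, two phases present.
Iterate (Newton) starting at ψ = 0.5:
  ψ = 0.500: g = -0.0336, g' = -0.760 → ψ = 0.456
Converged at ψ = 0.456.

ψ = 0.456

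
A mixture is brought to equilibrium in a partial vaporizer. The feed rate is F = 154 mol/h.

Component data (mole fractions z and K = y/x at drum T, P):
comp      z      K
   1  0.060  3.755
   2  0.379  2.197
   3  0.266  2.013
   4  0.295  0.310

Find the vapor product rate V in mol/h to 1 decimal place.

V = 119.6 mol/h

Rachford–Rice: g(V/F) = Σ zᵢ(Kᵢ−1)/(1+V/F(Kᵢ−1)) = 0.
Check two-phase: ΣzᵢKᵢ = 1.685 > 1 and Σzᵢ/Kᵢ = 1.272 > 1, so g(0) = 0.685 > 0 and g(1) = -0.272 < 0.
Iterate (Newton) starting at V/F = 0.5:
  V/F = 0.500: g = 0.2214, g' = -0.741 → V/F = 0.799
  V/F = 0.799: g = -0.0212, g' = -0.967 → V/F = 0.777
Converged at V/F = 0.777.
Then V = V/F·F = 0.7766·154 = 119.6 mol/h and L = F − V = 34.4 mol/h.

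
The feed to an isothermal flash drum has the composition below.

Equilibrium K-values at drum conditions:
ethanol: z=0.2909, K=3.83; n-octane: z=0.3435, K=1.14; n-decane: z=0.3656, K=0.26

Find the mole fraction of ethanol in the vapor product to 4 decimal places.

Newton iteration, ψ⁰ = 0.3:
  ψ = 0.3000: g = 0.14365, g' = -1.0184 → ψ = 0.4410
  ψ = 0.4410: g = 0.00985, g' = -0.9081 → ψ = 0.4519
Converged at ψ = 0.4519.
Compositions from xᵢ = zᵢ/(1+ψ(Kᵢ−1)), yᵢ = Kᵢxᵢ:
  ethanol: x = 0.1276, y = 0.4889
  n-octane: x = 0.3231, y = 0.3683
  n-decane: x = 0.5493, y = 0.1428

y_ethanol = 0.4889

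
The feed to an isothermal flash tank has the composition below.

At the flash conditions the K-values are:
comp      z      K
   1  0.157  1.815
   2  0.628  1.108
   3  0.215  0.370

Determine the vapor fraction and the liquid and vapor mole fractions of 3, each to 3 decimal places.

ψ = 0.307, x_3 = 0.267, y_3 = 0.099

Newton–Raphson from ψ = 0.5:
  ψ = 0.500: g = -0.0425, g' = -0.241 → ψ = 0.324
  ψ = 0.324: g = -0.0034, g' = -0.207 → ψ = 0.307
Converged at ψ = 0.307.
Compositions from xᵢ = zᵢ/(1+ψ(Kᵢ−1)), yᵢ = Kᵢxᵢ:
  1: x = 0.126, y = 0.228
  2: x = 0.608, y = 0.673
  3: x = 0.267, y = 0.099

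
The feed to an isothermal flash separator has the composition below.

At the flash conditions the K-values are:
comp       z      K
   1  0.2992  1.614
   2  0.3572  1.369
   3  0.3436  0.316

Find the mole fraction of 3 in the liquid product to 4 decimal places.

Material balance + equilibrium reduce to Σ zᵢ(Kᵢ−1)/(1+ψ(Kᵢ−1)) = 0.
Feasibility: ΣzᵢKᵢ = 1.0805, Σzᵢ/Kᵢ = 1.5336 — both > 1, two phases present.
Newton iteration, ψ⁰ = 0.5:
  ψ = 0.5000: g = -0.10534, g' = -0.4720 → ψ = 0.2768
  ψ = 0.2768: g = -0.01330, g' = -0.3671 → ψ = 0.2406
  ψ = 0.2406: g = -0.00019, g' = -0.3570 → ψ = 0.2400
Converged at ψ = 0.2400.
Compositions from xᵢ = zᵢ/(1+ψ(Kᵢ−1)), yᵢ = Kᵢxᵢ:
  1: x = 0.2608, y = 0.4209
  2: x = 0.3281, y = 0.4492
  3: x = 0.4111, y = 0.1299

x_3 = 0.4111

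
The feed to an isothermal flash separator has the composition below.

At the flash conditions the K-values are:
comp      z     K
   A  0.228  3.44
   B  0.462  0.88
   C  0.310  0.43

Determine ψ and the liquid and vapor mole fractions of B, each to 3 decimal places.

Material balance + equilibrium reduce to Σ zᵢ(Kᵢ−1)/(1+ψ(Kᵢ−1)) = 0.
Feasibility: ΣzᵢKᵢ = 1.324, Σzᵢ/Kᵢ = 1.312 — both > 1, two phases present.
Newton–Raphson from ψ = 0.5:
  ψ = 0.500: g = -0.0555, g' = -0.480 → ψ = 0.384
  ψ = 0.384: g = 0.0027, g' = -0.534 → ψ = 0.389
Converged at ψ = 0.389.
Compositions from xᵢ = zᵢ/(1+ψ(Kᵢ−1)), yᵢ = Kᵢxᵢ:
  A: x = 0.117, y = 0.402
  B: x = 0.485, y = 0.426
  C: x = 0.398, y = 0.171

ψ = 0.389, x_B = 0.485, y_B = 0.426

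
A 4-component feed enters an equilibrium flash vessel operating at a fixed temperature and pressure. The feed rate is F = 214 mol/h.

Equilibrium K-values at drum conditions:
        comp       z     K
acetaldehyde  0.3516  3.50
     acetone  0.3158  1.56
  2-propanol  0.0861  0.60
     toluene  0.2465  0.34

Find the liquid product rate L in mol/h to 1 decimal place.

L = 37.6 mol/h

Rachford–Rice: g(V/F) = Σ zᵢ(Kᵢ−1)/(1+V/F(Kᵢ−1)) = 0.
Check two-phase: ΣzᵢKᵢ = 1.8587 > 1 and Σzᵢ/Kᵢ = 1.1714 > 1, so g(0) = 0.8587 > 0 and g(1) = -0.1714 < 0.
Newton iteration, V/F⁰ = 0.47:
  V/F = 0.4700: g = 0.26587, g' = -0.7731 → V/F = 0.8139
  V/F = 0.8139: g = 0.00856, g' = -0.8169 → V/F = 0.8244
  V/F = 0.8244: g = -0.00006, g' = -0.8281 → V/F = 0.8243
Converged at V/F = 0.8243.
Then V = V/F·F = 0.8243·214 = 176.4 mol/h and L = F − V = 37.6 mol/h.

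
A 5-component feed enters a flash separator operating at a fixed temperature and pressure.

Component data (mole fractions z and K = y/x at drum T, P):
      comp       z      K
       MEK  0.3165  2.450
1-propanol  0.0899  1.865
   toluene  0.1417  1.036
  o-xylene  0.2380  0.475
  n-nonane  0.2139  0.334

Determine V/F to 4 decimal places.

Material balance + equilibrium reduce to Σ zᵢ(Kᵢ−1)/(1+V/F(Kᵢ−1)) = 0.
Feasibility: ΣzᵢKᵢ = 1.2744, Σzᵢ/Kᵢ = 1.4556 — both > 1, two phases present.
Newton iteration, V/F⁰ = 0.4:
  V/F = 0.4000: g = 0.00091, g' = -0.5853 → V/F = 0.4016
Converged at V/F = 0.4016.

V/F = 0.4016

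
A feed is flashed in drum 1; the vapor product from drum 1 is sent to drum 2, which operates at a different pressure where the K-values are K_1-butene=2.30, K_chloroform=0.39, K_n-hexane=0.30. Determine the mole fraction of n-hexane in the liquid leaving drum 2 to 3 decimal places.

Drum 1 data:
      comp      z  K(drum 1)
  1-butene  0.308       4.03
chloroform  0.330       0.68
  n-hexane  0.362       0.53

Drum 1:
Rachford–Rice: g(ψ₁) = Σ zᵢ(Kᵢ−1)/(1+ψ₁(Kᵢ−1)) = 0.
Check two-phase: ΣzᵢKᵢ = 1.658 > 1 and Σzᵢ/Kᵢ = 1.245 > 1, so g(0) = 0.658 > 0 and g(1) = -0.245 < 0.
Newton iteration, ψ₁⁰ = 0.5:
  ψ₁ = 0.500: g = 0.0230, g' = -0.632 → ψ₁ = 0.536
  ψ₁ = 0.536: g = 0.0005, g' = -0.603 → ψ₁ = 0.537
Converged at ψ₁ = 0.537.
Drum-1 compositions:
  1-butene: x = 0.117, y = 0.472
  chloroform: x = 0.399, y = 0.271
  n-hexane: x = 0.484, y = 0.257
Drum-2 feed = drum-1 vapor: z₂ = (0.4723, 0.2710, 0.2567).
Drum 2:
Let ψ₂ = V/F and solve Σ zᵢ(Kᵢ−1)/(1+ψ₂(Kᵢ−1)) = 0.
Check two-phase: ΣzᵢKᵢ = 1.269 > 1 and Σzᵢ/Kᵢ = 1.756 > 1, so g(0) = 0.269 > 0 and g(1) = -0.756 < 0.
Iterate (Newton) starting at ψ₂ = 0.41:
  ψ₂ = 0.410: g = -0.0719, g' = -0.766 → ψ₂ = 0.316
Converged at ψ₂ = 0.316.
  1-butene: x = 0.335, y = 0.770
  chloroform: x = 0.336, y = 0.131
  n-hexane: x = 0.329, y = 0.099

x_n-hexane (drum 2) = 0.329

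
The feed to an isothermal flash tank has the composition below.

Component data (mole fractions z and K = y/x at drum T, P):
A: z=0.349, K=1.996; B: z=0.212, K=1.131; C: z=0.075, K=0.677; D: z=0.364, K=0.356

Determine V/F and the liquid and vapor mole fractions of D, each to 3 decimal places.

V/F = 0.249, x_D = 0.433, y_D = 0.154

Material balance + equilibrium reduce to Σ zᵢ(Kᵢ−1)/(1+V/F(Kᵢ−1)) = 0.
g(0) = ΣzᵢKᵢ − 1 = 0.117 and g(1) = 1 − Σzᵢ/Kᵢ = -0.496, so a root lies in (0, 1).
Newton iteration, V/F⁰ = 0.63:
  V/F = 0.630: g = -0.1856, g' = -0.574 → V/F = 0.306
  V/F = 0.306: g = -0.0259, g' = -0.451 → V/F = 0.249
Converged at V/F = 0.249.
Compositions from xᵢ = zᵢ/(1+V/F(Kᵢ−1)), yᵢ = Kᵢxᵢ:
  A: x = 0.280, y = 0.558
  B: x = 0.205, y = 0.232
  C: x = 0.082, y = 0.055
  D: x = 0.433, y = 0.154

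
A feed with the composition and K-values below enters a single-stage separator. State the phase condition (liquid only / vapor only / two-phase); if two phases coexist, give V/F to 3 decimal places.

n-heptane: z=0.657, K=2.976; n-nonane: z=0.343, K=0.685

vapor only

ΣzᵢKᵢ = 2.190; Σzᵢ/Kᵢ = 0.721.
Since Σzᵢ/Kᵢ < 1 the mixture is above its dew point — single vapor phase.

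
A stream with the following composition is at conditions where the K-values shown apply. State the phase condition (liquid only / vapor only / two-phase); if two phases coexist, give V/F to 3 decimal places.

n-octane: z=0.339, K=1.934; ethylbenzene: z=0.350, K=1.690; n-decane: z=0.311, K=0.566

ΣzᵢKᵢ = 1.423; Σzᵢ/Kᵢ = 0.932.
Since Σzᵢ/Kᵢ < 1 the mixture is above its dew point — single vapor phase.

vapor only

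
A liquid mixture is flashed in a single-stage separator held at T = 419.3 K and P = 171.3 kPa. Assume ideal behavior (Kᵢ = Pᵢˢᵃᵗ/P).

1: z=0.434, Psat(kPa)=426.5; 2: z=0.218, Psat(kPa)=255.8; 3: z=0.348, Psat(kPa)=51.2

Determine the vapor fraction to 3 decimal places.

ψ = 0.604

Raoult's law: Kᵢ = Pᵢˢᵃᵗ/P = Pᵢˢᵃᵗ/171.3.
  K_1 = 426.5/171.3 = 2.48978, K_2 = 255.8/171.3 = 1.49329, K_3 = 51.2/171.3 = 0.29889
Let ψ = V/F and solve Σ zᵢ(Kᵢ−1)/(1+ψ(Kᵢ−1)) = 0.
Check two-phase: ΣzᵢKᵢ = 1.510 > 1 and Σzᵢ/Kᵢ = 1.485 > 1, so g(0) = 0.510 > 0 and g(1) = -0.485 < 0.
Newton–Raphson from ψ = 0.63:
  ψ = 0.630: g = -0.0214, g' = -0.836 → ψ = 0.604
Converged at ψ = 0.604.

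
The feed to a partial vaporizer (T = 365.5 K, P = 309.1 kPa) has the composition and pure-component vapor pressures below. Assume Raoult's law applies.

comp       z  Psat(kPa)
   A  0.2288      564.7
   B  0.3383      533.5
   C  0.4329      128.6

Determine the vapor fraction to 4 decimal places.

ψ = 0.4060

Raoult's law: Kᵢ = Pᵢˢᵃᵗ/P = Pᵢˢᵃᵗ/309.1.
  K_A = 564.7/309.1 = 1.826917, K_B = 533.5/309.1 = 1.725979, K_C = 128.6/309.1 = 0.416047
Material balance + equilibrium reduce to Σ zᵢ(Kᵢ−1)/(1+ψ(Kᵢ−1)) = 0.
g(0) = ΣzᵢKᵢ − 1 = 0.1820 and g(1) = 1 − Σzᵢ/Kᵢ = -0.3618, so a root lies in (0, 1).
Newton–Raphson from ψ = 0.54:
  ψ = 0.5400: g = -0.06200, g' = -0.4817 → ψ = 0.4113
  ψ = 0.4113: g = -0.00239, g' = -0.4485 → ψ = 0.4060
Converged at ψ = 0.4060.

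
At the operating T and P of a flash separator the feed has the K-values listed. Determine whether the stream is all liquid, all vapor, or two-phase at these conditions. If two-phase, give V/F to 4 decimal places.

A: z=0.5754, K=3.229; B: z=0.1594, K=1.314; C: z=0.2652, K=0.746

ΣzᵢKᵢ = 2.2653; Σzᵢ/Kᵢ = 0.6550.
Since Σzᵢ/Kᵢ < 1 the mixture is above its dew point — single vapor phase.

all vapor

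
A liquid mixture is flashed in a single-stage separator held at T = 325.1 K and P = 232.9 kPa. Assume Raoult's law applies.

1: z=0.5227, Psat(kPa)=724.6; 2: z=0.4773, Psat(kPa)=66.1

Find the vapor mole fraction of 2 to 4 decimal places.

Raoult's law: Kᵢ = Pᵢˢᵃᵗ/P = Pᵢˢᵃᵗ/232.9.
  K_1 = 724.6/232.9 = 3.111207, K_2 = 66.1/232.9 = 0.283813
Binary case is linear: z₁(K₁−1)(1+V/F(K₂−1)) + z₂(K₂−1)(1+V/F(K₁−1)) = 0
⇒ V/F = [z₁(K₁−1)+z₂(K₂−1)] / [−(K₁−1)(K₂−1)] = 0.76169/1.51202 = 0.5038
Compositions from xᵢ = zᵢ/(1+V/F(Kᵢ−1)), yᵢ = Kᵢxᵢ:
  1: x = 0.2533, y = 0.7881
  2: x = 0.7467, y = 0.2119

y_2 = 0.2119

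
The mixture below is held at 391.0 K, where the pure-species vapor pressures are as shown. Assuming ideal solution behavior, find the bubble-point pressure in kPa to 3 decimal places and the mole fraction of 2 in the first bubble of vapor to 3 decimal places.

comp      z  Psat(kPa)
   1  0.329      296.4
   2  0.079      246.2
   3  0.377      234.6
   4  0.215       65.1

Pbub = 219.406 kPa, y_2 = 0.089

At the bubble point ψ → 0, so ΣzᵢKᵢ = 1 with Kᵢ = Pᵢˢᵃᵗ/P ⇒ P = ΣzᵢPᵢˢᵃᵗ.
P = 0.329·296.4 + 0.079·246.2 + 0.377·234.6 + 0.215·65.1 = 219.406 kPa
yᵢ = zᵢPᵢˢᵃᵗ/P ⇒ y_2 = 0.079·246.2/219.406 = 0.089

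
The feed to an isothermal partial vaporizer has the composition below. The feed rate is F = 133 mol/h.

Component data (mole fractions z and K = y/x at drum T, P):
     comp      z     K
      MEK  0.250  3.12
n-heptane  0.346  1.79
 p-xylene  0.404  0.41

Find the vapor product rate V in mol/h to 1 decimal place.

V = 89.8 mol/h

Material balance + equilibrium reduce to Σ zᵢ(Kᵢ−1)/(1+ψ(Kᵢ−1)) = 0.
Check two-phase: ΣzᵢKᵢ = 1.565 > 1 and Σzᵢ/Kᵢ = 1.259 > 1, so g(0) = 0.565 > 0 and g(1) = -0.259 < 0.
Newton–Raphson from ψ = 0.5:
  ψ = 0.500: g = 0.1151, g' = -0.659 → ψ = 0.675
Converged at ψ = 0.675.
Then V = ψ·F = 0.6753·133 = 89.8 mol/h and L = F − V = 43.2 mol/h.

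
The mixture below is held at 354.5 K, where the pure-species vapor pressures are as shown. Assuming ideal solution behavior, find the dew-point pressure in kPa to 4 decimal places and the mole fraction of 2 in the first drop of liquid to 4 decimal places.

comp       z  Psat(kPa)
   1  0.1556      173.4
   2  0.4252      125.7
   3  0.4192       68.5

At the dew point ψ → 1, so Σzᵢ/Kᵢ = 1 with Kᵢ = Pᵢˢᵃᵗ/P ⇒ 1/P = Σzᵢ/Pᵢˢᵃᵗ.
1/P = 0.1556/173.4 + 0.4252/125.7 + 0.4192/68.5 = 0.0103997 ⇒ P = 96.1565 kPa
xᵢ = zᵢP/Pᵢˢᵃᵗ ⇒ x_2 = 0.4252·96.1565/125.7 = 0.3253

Pdew = 96.1565 kPa, x_2 = 0.3253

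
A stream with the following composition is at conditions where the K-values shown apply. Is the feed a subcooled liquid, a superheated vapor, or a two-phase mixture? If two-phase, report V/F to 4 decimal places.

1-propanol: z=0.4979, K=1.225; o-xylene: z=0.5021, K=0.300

subcooled liquid

ΣzᵢKᵢ = 0.7606; Σzᵢ/Kᵢ = 2.0801.
Since ΣzᵢKᵢ < 1 the mixture is below its bubble point — single liquid phase.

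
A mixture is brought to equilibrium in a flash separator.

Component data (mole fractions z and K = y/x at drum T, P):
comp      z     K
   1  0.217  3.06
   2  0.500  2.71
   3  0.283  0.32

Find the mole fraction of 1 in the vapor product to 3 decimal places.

Newton iteration, ψ⁰ = 0.69:
  ψ = 0.690: g = 0.2143, g' = -0.929 → ψ = 0.921
  ψ = 0.921: g = -0.0281, g' = -1.266 → ψ = 0.898
Converged at ψ = 0.898.
Compositions from xᵢ = zᵢ/(1+ψ(Kᵢ−1)), yᵢ = Kᵢxᵢ:
  1: x = 0.076, y = 0.233
  2: x = 0.197, y = 0.534
  3: x = 0.727, y = 0.233

y_1 = 0.233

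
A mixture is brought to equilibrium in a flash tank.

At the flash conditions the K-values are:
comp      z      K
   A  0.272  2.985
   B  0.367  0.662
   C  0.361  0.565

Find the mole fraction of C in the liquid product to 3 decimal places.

Rachford–Rice: g(ψ) = Σ zᵢ(Kᵢ−1)/(1+ψ(Kᵢ−1)) = 0.
Feasibility: ΣzᵢKᵢ = 1.259, Σzᵢ/Kᵢ = 1.284 — both > 1, two phases present.
Newton–Raphson from ψ = 0.39:
  ψ = 0.390: g = -0.0277, g' = -0.495 → ψ = 0.334
  ψ = 0.334: g = 0.0010, g' = -0.534 → ψ = 0.336
Converged at ψ = 0.336.
Compositions from xᵢ = zᵢ/(1+ψ(Kᵢ−1)), yᵢ = Kᵢxᵢ:
  A: x = 0.163, y = 0.487
  B: x = 0.414, y = 0.274
  C: x = 0.423, y = 0.239

x_C = 0.423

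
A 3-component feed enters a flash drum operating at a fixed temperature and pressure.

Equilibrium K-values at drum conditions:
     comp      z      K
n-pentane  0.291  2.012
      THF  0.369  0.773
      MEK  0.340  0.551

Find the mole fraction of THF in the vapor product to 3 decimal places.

y_THF = 0.296

Rachford–Rice: g(ψ) = Σ zᵢ(Kᵢ−1)/(1+ψ(Kᵢ−1)) = 0.
Feasibility: ΣzᵢKᵢ = 1.058, Σzᵢ/Kᵢ = 1.239 — both > 1, two phases present.
Newton–Raphson from ψ = 0.52:
  ψ = 0.520: g = -0.1012, g' = -0.269 → ψ = 0.144
  ψ = 0.144: g = 0.0073, g' = -0.326 → ψ = 0.166
Converged at ψ = 0.166.
Compositions from xᵢ = zᵢ/(1+ψ(Kᵢ−1)), yᵢ = Kᵢxᵢ:
  n-pentane: x = 0.249, y = 0.501
  THF: x = 0.383, y = 0.296
  MEK: x = 0.367, y = 0.202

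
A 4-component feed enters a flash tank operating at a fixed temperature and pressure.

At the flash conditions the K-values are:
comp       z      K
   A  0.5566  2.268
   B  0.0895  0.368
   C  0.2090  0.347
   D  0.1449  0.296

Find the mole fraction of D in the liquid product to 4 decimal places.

x_D = 0.2203

Material balance + equilibrium reduce to Σ zᵢ(Kᵢ−1)/(1+ψ(Kᵢ−1)) = 0.
g(0) = ΣzᵢKᵢ − 1 = 0.4107 and g(1) = 1 − Σzᵢ/Kᵢ = -0.5805, so a root lies in (0, 1).
Newton–Raphson from ψ = 0.5:
  ψ = 0.5000: g = -0.01083, g' = -0.7791 → ψ = 0.4861
Converged at ψ = 0.4861.
Compositions from xᵢ = zᵢ/(1+ψ(Kᵢ−1)), yᵢ = Kᵢxᵢ:
  A: x = 0.3444, y = 0.7810
  B: x = 0.1292, y = 0.0475
  C: x = 0.3062, y = 0.1062
  D: x = 0.2203, y = 0.0652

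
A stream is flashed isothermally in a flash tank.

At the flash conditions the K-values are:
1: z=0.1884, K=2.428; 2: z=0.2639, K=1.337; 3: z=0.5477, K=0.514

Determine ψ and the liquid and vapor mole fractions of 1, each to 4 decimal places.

Material balance + equilibrium reduce to Σ zᵢ(Kᵢ−1)/(1+ψ(Kᵢ−1)) = 0.
Feasibility: ΣzᵢKᵢ = 1.0918, Σzᵢ/Kᵢ = 1.3405 — both > 1, two phases present.
Iterate (Newton) starting at ψ = 0.5:
  ψ = 0.5000: g = -0.11855, g' = -0.3785 → ψ = 0.1868
  ψ = 0.1868: g = 0.00331, g' = -0.4224 → ψ = 0.1946
Converged at ψ = 0.1946.
Compositions from xᵢ = zᵢ/(1+ψ(Kᵢ−1)), yᵢ = Kᵢxᵢ:
  1: x = 0.1474, y = 0.3580
  2: x = 0.2477, y = 0.3311
  3: x = 0.6049, y = 0.3109

ψ = 0.1946, x_1 = 0.1474, y_1 = 0.3580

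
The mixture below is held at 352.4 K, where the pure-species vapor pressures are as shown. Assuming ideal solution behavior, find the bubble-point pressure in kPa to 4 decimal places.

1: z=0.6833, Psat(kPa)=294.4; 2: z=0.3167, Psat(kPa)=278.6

Pbub = 289.3961 kPa

At the bubble point ψ → 0, so ΣzᵢKᵢ = 1 with Kᵢ = Pᵢˢᵃᵗ/P ⇒ P = ΣzᵢPᵢˢᵃᵗ.
P = 0.6833·294.4 + 0.3167·278.6 = 289.3961 kPa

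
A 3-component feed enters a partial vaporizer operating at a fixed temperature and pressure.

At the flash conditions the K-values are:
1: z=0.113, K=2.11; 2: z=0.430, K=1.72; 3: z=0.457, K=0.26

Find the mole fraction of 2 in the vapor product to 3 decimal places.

Let ψ = V/F and solve Σ zᵢ(Kᵢ−1)/(1+ψ(Kᵢ−1)) = 0.
Check two-phase: ΣzᵢKᵢ = 1.097 > 1 and Σzᵢ/Kᵢ = 2.061 > 1, so g(0) = 0.097 > 0 and g(1) = -1.061 < 0.
Newton iteration, ψ⁰ = 0.5:
  ψ = 0.500: g = -0.2285, g' = -0.809 → ψ = 0.217
  ψ = 0.217: g = -0.0343, g' = -0.612 → ψ = 0.161
Converged at ψ = 0.161.
Compositions from xᵢ = zᵢ/(1+ψ(Kᵢ−1)), yᵢ = Kᵢxᵢ:
  1: x = 0.096, y = 0.202
  2: x = 0.385, y = 0.663
  3: x = 0.519, y = 0.135

y_2 = 0.663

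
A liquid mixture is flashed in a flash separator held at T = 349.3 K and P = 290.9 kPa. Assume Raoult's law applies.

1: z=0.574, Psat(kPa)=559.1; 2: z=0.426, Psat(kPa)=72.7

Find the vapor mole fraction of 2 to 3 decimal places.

y_2 = 0.138

Raoult's law: Kᵢ = Pᵢˢᵃᵗ/P = Pᵢˢᵃᵗ/290.9.
  K_1 = 559.1/290.9 = 1.92197, K_2 = 72.7/290.9 = 0.24991
Rachford–Rice: g(V/F) = Σ zᵢ(Kᵢ−1)/(1+V/F(Kᵢ−1)) = 0.
Feasibility: ΣzᵢKᵢ = 1.210, Σzᵢ/Kᵢ = 2.003 — both > 1, two phases present.
Newton–Raphson from V/F = 0.31:
  V/F = 0.310: g = -0.0048, g' = -0.702 → V/F = 0.303
Converged at V/F = 0.303.
Compositions from xᵢ = zᵢ/(1+V/F(Kᵢ−1)), yᵢ = Kᵢxᵢ:
  1: x = 0.449, y = 0.862
  2: x = 0.551, y = 0.138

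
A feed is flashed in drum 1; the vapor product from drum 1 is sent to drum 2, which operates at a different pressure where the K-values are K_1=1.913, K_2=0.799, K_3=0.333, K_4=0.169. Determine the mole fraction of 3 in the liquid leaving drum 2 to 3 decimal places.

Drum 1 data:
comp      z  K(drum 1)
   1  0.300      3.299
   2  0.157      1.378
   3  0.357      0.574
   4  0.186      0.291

x_3 (drum 2) = 0.320

Drum 1:
Newton–Raphson from ψ₁ = 0.68:
  ψ₁ = 0.680: g = -0.1525, g' = -0.733 → ψ₁ = 0.472
  ψ₁ = 0.472: g = -0.0073, g' = -0.694 → ψ₁ = 0.461
Converged at ψ₁ = 0.461.
Drum-1 compositions:
  1: x = 0.146, y = 0.480
  2: x = 0.134, y = 0.184
  3: x = 0.444, y = 0.255
  4: x = 0.276, y = 0.080
Drum-2 feed = drum-1 vapor: z₂ = (0.4803, 0.1842, 0.2550, 0.0804).
Drum 2:
Let ψ₂ = V/F and solve Σ zᵢ(Kᵢ−1)/(1+ψ₂(Kᵢ−1)) = 0.
Check two-phase: ΣzᵢKᵢ = 1.165 > 1 and Σzᵢ/Kᵢ = 1.723 > 1, so g(0) = 0.165 > 0 and g(1) = -0.723 < 0.
Newton iteration, ψ₂⁰ = 0.5:
  ψ₂ = 0.500: g = -0.1097, g' = -0.616 → ψ₂ = 0.322
  ψ₂ = 0.322: g = -0.0086, g' = -0.535 → ψ₂ = 0.306
Converged at ψ₂ = 0.306.
  1: x = 0.375, y = 0.718
  2: x = 0.196, y = 0.157
  3: x = 0.320, y = 0.107
  4: x = 0.108, y = 0.018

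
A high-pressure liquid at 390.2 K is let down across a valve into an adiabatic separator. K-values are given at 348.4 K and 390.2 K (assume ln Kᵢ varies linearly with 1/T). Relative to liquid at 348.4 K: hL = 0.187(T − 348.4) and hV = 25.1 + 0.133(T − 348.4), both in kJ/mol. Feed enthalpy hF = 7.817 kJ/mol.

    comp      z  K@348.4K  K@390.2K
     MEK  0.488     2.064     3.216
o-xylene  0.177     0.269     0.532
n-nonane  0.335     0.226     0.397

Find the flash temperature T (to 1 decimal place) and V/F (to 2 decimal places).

T = 355.8 K, V/F = 0.26

Adiabatic flash: solve Rachford–Rice at each trial T, then check hF = ψ·hV(T) + (1−ψ)·hL(T).
  T = 348.4 K: K = (2.064, 0.269, 0.226), RR gives ψ = 0.162, H_out = 4.055 kJ/mol
  T = 390.2 K: K = (3.216, 0.532, 0.397), RR gives ψ = 0.640, H_out = 22.435 kJ/mol
  T = 369.3 K: K = (2.609, 0.386, 0.304), RR gives ψ = 0.412, H_out = 13.782 kJ/mol
  T = 358.9 K: K = (2.330, 0.324, 0.264), RR gives ψ = 0.297, H_out = 9.243 kJ/mol
  T = 353.6 K: K = (2.194, 0.295, 0.244), RR gives ψ = 0.232, H_out = 6.731 kJ/mol
  T = 356.2 K: K = (2.260, 0.309, 0.254), RR gives ψ = 0.264, H_out = 7.986 kJ/mol
  T = 354.9 K: K = (2.227, 0.302, 0.249), RR gives ψ = 0.248, H_out = 7.364 kJ/mol
Linear interpolation between T = 354.9 (H_out = 7.364) and T = 356.2 (H_out = 7.986) on hF = 7.817 gives T ≈ 355.8 K, at which ψ = 0.26.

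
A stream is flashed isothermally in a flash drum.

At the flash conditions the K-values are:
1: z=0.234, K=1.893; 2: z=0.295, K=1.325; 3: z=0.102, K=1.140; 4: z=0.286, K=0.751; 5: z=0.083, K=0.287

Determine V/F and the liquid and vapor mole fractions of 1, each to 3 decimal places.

Newton–Raphson from V/F = 0.5:
  V/F = 0.500: g = 0.0670, g' = -0.239 → V/F = 0.780
  V/F = 0.780: g = -0.0092, g' = -0.328 → V/F = 0.752
  V/F = 0.752: g = -0.0002, g' = -0.312 → V/F = 0.751
Converged at V/F = 0.751.
Compositions from xᵢ = zᵢ/(1+V/F(Kᵢ−1)), yᵢ = Kᵢxᵢ:
  1: x = 0.140, y = 0.265
  2: x = 0.237, y = 0.314
  3: x = 0.092, y = 0.105
  4: x = 0.352, y = 0.264
  5: x = 0.179, y = 0.051

V/F = 0.751, x_1 = 0.140, y_1 = 0.265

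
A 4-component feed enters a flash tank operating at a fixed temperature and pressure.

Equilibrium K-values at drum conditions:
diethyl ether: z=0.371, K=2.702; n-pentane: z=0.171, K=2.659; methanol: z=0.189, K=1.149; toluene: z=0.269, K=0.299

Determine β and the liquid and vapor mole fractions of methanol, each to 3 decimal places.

β = 0.784, x_methanol = 0.169, y_methanol = 0.194

Let β = V/F and solve Σ zᵢ(Kᵢ−1)/(1+β(Kᵢ−1)) = 0.
g(0) = ΣzᵢKᵢ − 1 = 0.755 and g(1) = 1 − Σzᵢ/Kᵢ = -0.266, so a root lies in (0, 1).
Newton–Raphson from β = 0.45:
  β = 0.450: g = 0.2709, g' = -0.785 → β = 0.795
  β = 0.795: g = -0.0103, g' = -0.960 → β = 0.784
Converged at β = 0.784.
Compositions from xᵢ = zᵢ/(1+β(Kᵢ−1)), yᵢ = Kᵢxᵢ:
  diethyl ether: x = 0.159, y = 0.429
  n-pentane: x = 0.074, y = 0.198
  methanol: x = 0.169, y = 0.194
  toluene: x = 0.598, y = 0.179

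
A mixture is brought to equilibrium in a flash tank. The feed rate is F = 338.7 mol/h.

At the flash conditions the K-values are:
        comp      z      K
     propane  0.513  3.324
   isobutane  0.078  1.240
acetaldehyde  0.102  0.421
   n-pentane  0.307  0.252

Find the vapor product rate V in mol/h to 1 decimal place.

V = 205.4 mol/h

Rachford–Rice: g(ψ) = Σ zᵢ(Kᵢ−1)/(1+ψ(Kᵢ−1)) = 0.
Check two-phase: ΣzᵢKᵢ = 1.922 > 1 and Σzᵢ/Kᵢ = 1.678 > 1, so g(0) = 0.922 > 0 and g(1) = -0.678 < 0.
Newton–Raphson from ψ = 0.5:
  ψ = 0.500: g = 0.1182, g' = -1.102 → ψ = 0.607
  ψ = 0.607: g = -0.0010, g' = -1.138 → ψ = 0.606
Converged at ψ = 0.606.
Then V = ψ·F = 0.6063·338.7 = 205.4 mol/h and L = F − V = 133.3 mol/h.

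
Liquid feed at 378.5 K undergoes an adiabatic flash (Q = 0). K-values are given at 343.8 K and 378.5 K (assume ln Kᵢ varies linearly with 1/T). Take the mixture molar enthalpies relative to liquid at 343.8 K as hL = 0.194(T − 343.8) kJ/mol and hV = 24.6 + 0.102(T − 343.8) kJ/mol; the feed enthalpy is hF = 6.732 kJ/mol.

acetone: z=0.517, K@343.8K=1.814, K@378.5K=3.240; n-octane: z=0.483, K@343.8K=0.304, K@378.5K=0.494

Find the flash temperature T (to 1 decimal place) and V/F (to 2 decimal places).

Adiabatic flash: solve Rachford–Rice at each trial T, then check hF = ψ·hV(T) + (1−ψ)·hL(T).
  T = 343.8 K: K = (1.814, 0.304), RR gives ψ = 0.149, H_out = 3.676 kJ/mol
  T = 378.5 K: K = (3.240, 0.494), RR gives ψ = 0.806, H_out = 23.989 kJ/mol
  T = 361.1 K: K = (2.456, 0.392), RR gives ψ = 0.518, H_out = 15.283 kJ/mol
  T = 352.5 K: K = (2.121, 0.346), RR gives ψ = 0.360, H_out = 10.256 kJ/mol
  T = 348.1 K: K = (1.961, 0.325), RR gives ψ = 0.263, H_out = 7.201 kJ/mol
  T = 346.0 K: K = (1.888, 0.314), RR gives ψ = 0.210, H_out = 5.562 kJ/mol
Linear interpolation between T = 346.0 (H_out = 5.562) and T = 348.1 (H_out = 7.201) on hF = 6.732 gives T ≈ 347.5 K, at which ψ = 0.25.

T = 347.5 K, V/F = 0.25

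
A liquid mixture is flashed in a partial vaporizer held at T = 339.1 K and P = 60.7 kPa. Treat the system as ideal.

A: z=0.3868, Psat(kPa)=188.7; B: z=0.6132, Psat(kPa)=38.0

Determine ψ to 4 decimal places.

Raoult's law: Kᵢ = Pᵢˢᵃᵗ/P = Pᵢˢᵃᵗ/60.7.
  K_A = 188.7/60.7 = 3.108731, K_B = 38.0/60.7 = 0.626030
Let ψ = V/F and solve Σ zᵢ(Kᵢ−1)/(1+ψ(Kᵢ−1)) = 0.
g(0) = ΣzᵢKᵢ − 1 = 0.5863 and g(1) = 1 − Σzᵢ/Kᵢ = -0.1039, so a root lies in (0, 1).
Iterate (Newton) starting at ψ = 0.57:
  ψ = 0.5700: g = 0.07898, g' = -0.4933 → ψ = 0.7301
  ψ = 0.7301: g = 0.00572, g' = -0.4290 → ψ = 0.7435
Converged at ψ = 0.7435.

ψ = 0.7435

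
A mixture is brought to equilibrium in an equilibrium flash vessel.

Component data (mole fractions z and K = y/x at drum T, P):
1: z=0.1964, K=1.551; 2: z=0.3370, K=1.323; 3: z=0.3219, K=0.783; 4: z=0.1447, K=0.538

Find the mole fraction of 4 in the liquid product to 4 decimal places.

x_4 = 0.1999

Material balance + equilibrium reduce to Σ zᵢ(Kᵢ−1)/(1+ψ(Kᵢ−1)) = 0.
Feasibility: ΣzᵢKᵢ = 1.0804, Σzᵢ/Kᵢ = 1.0614 — both > 1, two phases present.
Newton iteration, ψ⁰ = 0.5:
  ψ = 0.5000: g = 0.01327, g' = -0.1340 → ψ = 0.5990
  ψ = 0.5990: g = -0.00016, g' = -0.1375 → ψ = 0.5979
Converged at ψ = 0.5979.
Compositions from xᵢ = zᵢ/(1+ψ(Kᵢ−1)), yᵢ = Kᵢxᵢ:
  1: x = 0.1477, y = 0.2291
  2: x = 0.2825, y = 0.3737
  3: x = 0.3699, y = 0.2896
  4: x = 0.1999, y = 0.1076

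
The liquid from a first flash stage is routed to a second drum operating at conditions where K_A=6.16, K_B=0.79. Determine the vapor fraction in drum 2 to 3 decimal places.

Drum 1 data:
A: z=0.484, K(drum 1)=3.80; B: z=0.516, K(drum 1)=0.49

Drum 1:
Let ψ₁ = V/F and solve Σ zᵢ(Kᵢ−1)/(1+ψ₁(Kᵢ−1)) = 0.
Feasibility: ΣzᵢKᵢ = 2.092, Σzᵢ/Kᵢ = 1.180 — both > 1, two phases present.
Binary case is linear: z₁(K₁−1)(1+ψ₁(K₂−1)) + z₂(K₂−1)(1+ψ₁(K₁−1)) = 0
⇒ ψ₁ = [z₁(K₁−1)+z₂(K₂−1)] / [−(K₁−1)(K₂−1)] = 1.0920/1.4280 = 0.765
Drum-1 compositions:
  A: x = 0.154, y = 0.585
  B: x = 0.846, y = 0.415
Drum-2 feed = drum-1 liquid: z₂ = (0.1541, 0.8459).
Drum 2:
Binary case is linear: z₁(K₁−1)(1+ψ₂(K₂−1)) + z₂(K₂−1)(1+ψ₂(K₁−1)) = 0
⇒ ψ₂ = [z₁(K₁−1)+z₂(K₂−1)] / [−(K₁−1)(K₂−1)] = 0.6174/1.0836 = 0.570
  A: x = 0.039, y = 0.241
  B: x = 0.961, y = 0.759

V/F (drum 2) = 0.570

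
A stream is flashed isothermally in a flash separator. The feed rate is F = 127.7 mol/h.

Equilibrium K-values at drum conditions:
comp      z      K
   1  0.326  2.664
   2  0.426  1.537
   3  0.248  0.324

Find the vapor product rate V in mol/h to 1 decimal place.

V = 106.6 mol/h

Material balance + equilibrium reduce to Σ zᵢ(Kᵢ−1)/(1+ψ(Kᵢ−1)) = 0.
g(0) = ΣzᵢKᵢ − 1 = 0.604 and g(1) = 1 − Σzᵢ/Kᵢ = -0.165, so a root lies in (0, 1).
Iterate (Newton) starting at ψ = 0.5:
  ψ = 0.500: g = 0.2232, g' = -0.604 → ψ = 0.870
  ψ = 0.870: g = -0.0291, g' = -0.875 → ψ = 0.836
  ψ = 0.836: g = -0.0010, g' = -0.816 → ψ = 0.835
Converged at ψ = 0.835.
Then V = ψ·F = 0.8351·127.7 = 106.6 mol/h and L = F − V = 21.1 mol/h.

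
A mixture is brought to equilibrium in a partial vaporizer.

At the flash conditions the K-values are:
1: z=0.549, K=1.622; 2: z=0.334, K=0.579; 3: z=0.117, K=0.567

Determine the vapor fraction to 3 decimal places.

Material balance + equilibrium reduce to Σ zᵢ(Kᵢ−1)/(1+ψ(Kᵢ−1)) = 0.
Feasibility: ΣzᵢKᵢ = 1.150, Σzᵢ/Kᵢ = 1.122 — both > 1, two phases present.
Iterate (Newton) starting at ψ = 0.49:
  ψ = 0.490: g = 0.0202, g' = -0.254 → ψ = 0.570
  ψ = 0.570: g = -0.0001, g' = -0.257 → ψ = 0.569
Converged at ψ = 0.569.

ψ = 0.569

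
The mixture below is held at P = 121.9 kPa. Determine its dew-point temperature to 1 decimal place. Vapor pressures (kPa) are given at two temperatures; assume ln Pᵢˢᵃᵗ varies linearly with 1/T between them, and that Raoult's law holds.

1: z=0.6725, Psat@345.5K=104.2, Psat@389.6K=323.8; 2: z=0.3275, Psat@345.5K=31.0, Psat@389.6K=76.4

Dew-point temperature: Σzᵢ·P/Pᵢˢᵃᵗ(T) = 1. Interpolate ln Pᵢˢᵃᵗ = aᵢ + bᵢ/T.
  T = 345.5 K: ΣzᵢP/Pᵢˢᵃᵗ = 2.0745
  T = 389.6 K: ΣzᵢP/Pᵢˢᵃᵗ = 0.7757
  T = 367.6 K: ΣzᵢP/Pᵢˢᵃᵗ = 1.2284
  T = 378.6 K: ΣzᵢP/Pᵢˢᵃᵗ = 0.9694
  T = 373.1 K: ΣzᵢP/Pᵢˢᵃᵗ = 1.0892
  T = 375.9 K: ΣzᵢP/Pᵢˢᵃᵗ = 1.0260
Interpolating between 375.9 K and 378.6 K gives T ≈ 377.1 K.

T = 377.1 K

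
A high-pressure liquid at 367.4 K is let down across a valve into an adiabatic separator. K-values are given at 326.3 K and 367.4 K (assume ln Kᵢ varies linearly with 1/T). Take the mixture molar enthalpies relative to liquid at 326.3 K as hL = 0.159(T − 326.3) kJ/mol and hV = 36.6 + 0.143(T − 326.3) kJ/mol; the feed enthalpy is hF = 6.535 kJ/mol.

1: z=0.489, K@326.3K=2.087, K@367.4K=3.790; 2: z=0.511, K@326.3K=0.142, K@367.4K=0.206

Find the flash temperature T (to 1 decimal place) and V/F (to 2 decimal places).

T = 330.6 K, V/F = 0.16

Adiabatic flash: solve Rachford–Rice at each trial T, then check hF = ψ·hV(T) + (1−ψ)·hL(T).
  T = 326.3 K: K = (2.087, 0.142), RR gives ψ = 0.100, H_out = 3.654 kJ/mol
  T = 367.4 K: K = (3.790, 0.206), RR gives ψ = 0.433, H_out = 22.088 kJ/mol
  T = 346.9 K: K = (2.865, 0.173), RR gives ψ = 0.317, H_out = 14.782 kJ/mol
  T = 336.6 K: K = (2.457, 0.157), RR gives ψ = 0.229, H_out = 9.999 kJ/mol
  T = 331.5 K: K = (2.269, 0.150), RR gives ψ = 0.172, H_out = 7.122 kJ/mol
  T = 328.9 K: K = (2.177, 0.146), RR gives ψ = 0.138, H_out = 5.468 kJ/mol
  T = 330.2 K: K = (2.223, 0.148), RR gives ψ = 0.156, H_out = 6.313 kJ/mol
Linear interpolation between T = 330.2 (H_out = 6.313) and T = 331.5 (H_out = 7.122) on hF = 6.535 gives T ≈ 330.6 K, at which ψ = 0.16.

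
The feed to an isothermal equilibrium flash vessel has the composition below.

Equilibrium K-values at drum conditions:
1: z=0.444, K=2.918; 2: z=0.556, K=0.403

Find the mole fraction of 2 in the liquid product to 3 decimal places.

x_2 = 0.763

Material balance + equilibrium reduce to Σ zᵢ(Kᵢ−1)/(1+V/F(Kᵢ−1)) = 0.
Feasibility: ΣzᵢKᵢ = 1.520, Σzᵢ/Kᵢ = 1.532 — both > 1, two phases present.
Iterate (Newton) starting at V/F = 0.41:
  V/F = 0.410: g = 0.0372, g' = -0.859 → V/F = 0.453
  V/F = 0.453: g = 0.0005, g' = -0.840 → V/F = 0.454
Converged at V/F = 0.454.
Compositions from xᵢ = zᵢ/(1+V/F(Kᵢ−1)), yᵢ = Kᵢxᵢ:
  1: x = 0.237, y = 0.693
  2: x = 0.763, y = 0.307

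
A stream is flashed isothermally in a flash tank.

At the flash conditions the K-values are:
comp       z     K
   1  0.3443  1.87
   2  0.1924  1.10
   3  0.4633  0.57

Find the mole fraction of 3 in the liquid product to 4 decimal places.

x_3 = 0.5597

Material balance + equilibrium reduce to Σ zᵢ(Kᵢ−1)/(1+V/F(Kᵢ−1)) = 0.
g(0) = ΣzᵢKᵢ − 1 = 0.1196 and g(1) = 1 − Σzᵢ/Kᵢ = -0.1718, so a root lies in (0, 1).
Newton iteration, V/F⁰ = 0.52:
  V/F = 0.5200: g = -0.03207, g' = -0.2674 → V/F = 0.4001
  V/F = 0.4001: g = 0.00009, g' = -0.2701 → V/F = 0.4004
Converged at V/F = 0.4004.
Compositions from xᵢ = zᵢ/(1+V/F(Kᵢ−1)), yᵢ = Kᵢxᵢ:
  1: x = 0.2553, y = 0.4775
  2: x = 0.1850, y = 0.2035
  3: x = 0.5597, y = 0.3190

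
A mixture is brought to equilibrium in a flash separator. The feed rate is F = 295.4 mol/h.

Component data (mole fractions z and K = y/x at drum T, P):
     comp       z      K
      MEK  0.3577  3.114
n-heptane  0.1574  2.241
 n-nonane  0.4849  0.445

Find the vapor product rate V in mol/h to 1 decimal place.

Rachford–Rice: g(ψ) = Σ zᵢ(Kᵢ−1)/(1+ψ(Kᵢ−1)) = 0.
Check two-phase: ΣzᵢKᵢ = 1.6824 > 1 and Σzᵢ/Kᵢ = 1.2748 > 1, so g(0) = 0.6824 > 0 and g(1) = -0.2748 < 0.
Newton–Raphson from ψ = 0.5:
  ψ = 0.5000: g = 0.11567, g' = -0.7562 → ψ = 0.6530
  ψ = 0.6530: g = 0.00350, g' = -0.7235 → ψ = 0.6578
Converged at ψ = 0.6578.
Then V = ψ·F = 0.6578·295.4 = 194.3 mol/h and L = F − V = 101.1 mol/h.

V = 194.3 mol/h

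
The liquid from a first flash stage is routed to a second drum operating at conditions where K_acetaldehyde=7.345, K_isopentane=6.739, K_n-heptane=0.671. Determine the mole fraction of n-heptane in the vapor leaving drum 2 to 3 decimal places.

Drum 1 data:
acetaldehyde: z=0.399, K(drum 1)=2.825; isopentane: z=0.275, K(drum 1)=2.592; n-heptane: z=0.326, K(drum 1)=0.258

Drum 1:
Newton–Raphson from ψ₁ = 0.54:
  ψ₁ = 0.540: g = 0.1986, g' = -1.038 → ψ₁ = 0.731
  ψ₁ = 0.731: g = -0.0146, g' = -1.250 → ψ₁ = 0.720
  ψ₁ = 0.720: g = -0.0001, g' = -1.226 → ψ₁ = 0.719
Converged at ψ₁ = 0.719.
Drum-1 compositions:
  acetaldehyde: x = 0.173, y = 0.487
  isopentane: x = 0.128, y = 0.332
  n-heptane: x = 0.699, y = 0.180
Drum-2 feed = drum-1 liquid: z₂ = (0.1725, 0.1282, 0.6993).
Drum 2:
Material balance + equilibrium reduce to Σ zᵢ(Kᵢ−1)/(1+ψ₂(Kᵢ−1)) = 0.
Feasibility: ΣzᵢKᵢ = 2.600, Σzᵢ/Kᵢ = 1.085 — both > 1, two phases present.
Newton–Raphson from ψ₂ = 0.5:
  ψ₂ = 0.500: g = 0.1771, g' = -0.789 → ψ₂ = 0.724
  ψ₂ = 0.724: g = 0.0362, g' = -0.511 → ψ₂ = 0.795
  ψ₂ = 0.795: g = 0.0017, g' = -0.465 → ψ₂ = 0.799
Converged at ψ₂ = 0.799.
  acetaldehyde: x = 0.028, y = 0.209
  isopentane: x = 0.023, y = 0.155
  n-heptane: x = 0.949, y = 0.637

y_n-heptane (drum 2) = 0.637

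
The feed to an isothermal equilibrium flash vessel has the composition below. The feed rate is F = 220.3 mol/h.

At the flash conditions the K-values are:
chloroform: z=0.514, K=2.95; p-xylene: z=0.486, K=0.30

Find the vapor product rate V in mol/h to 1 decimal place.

Material balance + equilibrium reduce to Σ zᵢ(Kᵢ−1)/(1+ψ(Kᵢ−1)) = 0.
Check two-phase: ΣzᵢKᵢ = 1.662 > 1 and Σzᵢ/Kᵢ = 1.794 > 1, so g(0) = 0.662 > 0 and g(1) = -0.794 < 0.
Newton–Raphson from ψ = 0.31:
  ψ = 0.310: g = 0.1902, g' = -1.148 → ψ = 0.476
  ψ = 0.476: g = 0.0099, g' = -1.061 → ψ = 0.485
Converged at ψ = 0.485.
Then V = ψ·F = 0.4851·220.3 = 106.9 mol/h and L = F − V = 113.4 mol/h.

V = 106.9 mol/h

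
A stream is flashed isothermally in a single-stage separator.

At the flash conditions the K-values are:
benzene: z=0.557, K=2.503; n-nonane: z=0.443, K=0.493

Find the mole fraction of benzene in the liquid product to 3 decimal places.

x_benzene = 0.252

Material balance + equilibrium reduce to Σ zᵢ(Kᵢ−1)/(1+V/F(Kᵢ−1)) = 0.
Check two-phase: ΣzᵢKᵢ = 1.613 > 1 and Σzᵢ/Kᵢ = 1.121 > 1, so g(0) = 0.613 > 0 and g(1) = -0.121 < 0.
Binary case is linear: z₁(K₁−1)(1+V/F(K₂−1)) + z₂(K₂−1)(1+V/F(K₁−1)) = 0
⇒ V/F = [z₁(K₁−1)+z₂(K₂−1)] / [−(K₁−1)(K₂−1)] = 0.6126/0.7620 = 0.804
Compositions from xᵢ = zᵢ/(1+V/F(Kᵢ−1)), yᵢ = Kᵢxᵢ:
  benzene: x = 0.252, y = 0.631
  n-nonane: x = 0.748, y = 0.369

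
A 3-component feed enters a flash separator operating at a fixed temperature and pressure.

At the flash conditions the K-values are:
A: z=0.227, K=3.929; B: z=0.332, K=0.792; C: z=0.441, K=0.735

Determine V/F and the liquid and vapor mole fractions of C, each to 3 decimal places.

V/F = 0.677, x_C = 0.537, y_C = 0.395

Rachford–Rice: g(V/F) = Σ zᵢ(Kᵢ−1)/(1+V/F(Kᵢ−1)) = 0.
Check two-phase: ΣzᵢKᵢ = 1.479 > 1 and Σzᵢ/Kᵢ = 1.077 > 1, so g(0) = 0.479 > 0 and g(1) = -0.077 < 0.
Newton–Raphson from V/F = 0.35:
  V/F = 0.350: g = 0.1250, g' = -0.529 → V/F = 0.586
  V/F = 0.586: g = 0.0277, g' = -0.326 → V/F = 0.671
  V/F = 0.671: g = 0.0017, g' = -0.287 → V/F = 0.677
Converged at V/F = 0.677.
Compositions from xᵢ = zᵢ/(1+V/F(Kᵢ−1)), yᵢ = Kᵢxᵢ:
  A: x = 0.076, y = 0.299
  B: x = 0.386, y = 0.306
  C: x = 0.537, y = 0.395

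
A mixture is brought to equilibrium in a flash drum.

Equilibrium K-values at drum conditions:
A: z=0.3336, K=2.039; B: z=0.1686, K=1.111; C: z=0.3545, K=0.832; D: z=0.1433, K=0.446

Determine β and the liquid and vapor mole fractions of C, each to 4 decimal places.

Newton iteration, β⁰ = 0.5:
  β = 0.5000: g = 0.07102, g' = -0.2539 → β = 0.7797
  β = 0.7797: g = 0.00042, g' = -0.2612 → β = 0.7813
Converged at β = 0.7813.
Compositions from xᵢ = zᵢ/(1+β(Kᵢ−1)), yᵢ = Kᵢxᵢ:
  A: x = 0.1841, y = 0.3754
  B: x = 0.1551, y = 0.1724
  C: x = 0.4081, y = 0.3395
  D: x = 0.2527, y = 0.1127

β = 0.7813, x_C = 0.4081, y_C = 0.3395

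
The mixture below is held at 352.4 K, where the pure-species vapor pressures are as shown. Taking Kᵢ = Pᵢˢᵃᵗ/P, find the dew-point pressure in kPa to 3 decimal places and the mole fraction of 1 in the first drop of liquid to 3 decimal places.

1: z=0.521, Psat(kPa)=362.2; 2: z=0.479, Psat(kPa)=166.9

Pdew = 232.104 kPa, x_1 = 0.334

At the dew point ψ → 1, so Σzᵢ/Kᵢ = 1 with Kᵢ = Pᵢˢᵃᵗ/P ⇒ 1/P = Σzᵢ/Pᵢˢᵃᵗ.
1/P = 0.521/362.2 + 0.479/166.9 = 0.004308 ⇒ P = 232.104 kPa
xᵢ = zᵢP/Pᵢˢᵃᵗ ⇒ x_1 = 0.521·232.104/362.2 = 0.334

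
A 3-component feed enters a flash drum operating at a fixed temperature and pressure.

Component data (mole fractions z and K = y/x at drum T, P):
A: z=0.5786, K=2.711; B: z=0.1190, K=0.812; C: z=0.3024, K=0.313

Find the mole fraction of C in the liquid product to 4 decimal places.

x_C = 0.6043

Let ψ = V/F and solve Σ zᵢ(Kᵢ−1)/(1+ψ(Kᵢ−1)) = 0.
Check two-phase: ΣzᵢKᵢ = 1.7599 > 1 and Σzᵢ/Kᵢ = 1.3261 > 1, so g(0) = 0.7599 > 0 and g(1) = -0.3261 < 0.
Newton iteration, ψ⁰ = 0.5:
  ψ = 0.5000: g = 0.19240, g' = -0.8283 → ψ = 0.7323
  ψ = 0.7323: g = -0.00460, g' = -0.9174 → ψ = 0.7273
Converged at ψ = 0.7273.
Compositions from xᵢ = zᵢ/(1+ψ(Kᵢ−1)), yᵢ = Kᵢxᵢ:
  A: x = 0.2578, y = 0.6989
  B: x = 0.1378, y = 0.1119
  C: x = 0.6043, y = 0.1892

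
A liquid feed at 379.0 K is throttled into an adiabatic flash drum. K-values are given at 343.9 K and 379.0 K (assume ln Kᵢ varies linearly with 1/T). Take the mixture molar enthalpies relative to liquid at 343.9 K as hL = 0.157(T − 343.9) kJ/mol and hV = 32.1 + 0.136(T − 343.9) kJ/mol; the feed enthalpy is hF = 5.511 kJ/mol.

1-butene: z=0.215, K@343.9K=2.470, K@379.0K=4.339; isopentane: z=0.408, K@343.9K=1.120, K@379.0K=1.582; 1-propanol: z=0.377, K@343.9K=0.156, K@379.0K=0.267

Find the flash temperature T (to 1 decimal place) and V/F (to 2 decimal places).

T = 348.5 K, V/F = 0.15

Adiabatic flash: solve Rachford–Rice at each trial T, then check hF = ψ·hV(T) + (1−ψ)·hL(T).
  T = 343.9 K: K = (2.470, 1.120, 0.156), RR gives ψ = 0.066, H_out = 2.105 kJ/mol
  T = 379.0 K: K = (4.339, 1.582, 0.267), RR gives ψ = 0.518, H_out = 21.755 kJ/mol
  T = 361.4 K: K = (3.316, 1.342, 0.207), RR gives ψ = 0.333, H_out = 13.306 kJ/mol
  T = 352.6 K: K = (2.870, 1.228, 0.180), RR gives ψ = 0.215, H_out = 8.233 kJ/mol
  T = 348.2 K: K = (2.663, 1.173, 0.168), RR gives ψ = 0.145, H_out = 5.313 kJ/mol
  T = 350.4 K: K = (2.765, 1.200, 0.174), RR gives ψ = 0.181, H_out = 6.813 kJ/mol
Linear interpolation between T = 348.2 (H_out = 5.313) and T = 350.4 (H_out = 6.813) on hF = 5.511 gives T ≈ 348.5 K, at which ψ = 0.15.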